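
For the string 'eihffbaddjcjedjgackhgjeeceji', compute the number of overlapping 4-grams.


String 'eihffbaddjcjedjgackhgjeeceji' has length L = 28.
Number of overlapping n-grams = L - n + 1
Substituting: 28 - 4 + 1 = 25

25


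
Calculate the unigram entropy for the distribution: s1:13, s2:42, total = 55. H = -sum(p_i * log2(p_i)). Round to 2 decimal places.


Computing entropy H = -sum(p_i * log2(p_i)):
  s1: p = 13/55 = 0.2364, -p*log2(p) = 0.4919
  s2: p = 42/55 = 0.7636, -p*log2(p) = 0.2971
H = sum of terms = 0.7890
Rounded to 2 decimals: 0.79

0.79


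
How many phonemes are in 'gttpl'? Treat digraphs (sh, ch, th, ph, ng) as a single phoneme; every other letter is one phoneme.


Parsing 'gttpl' greedily, digraphs first:
  'g' -> consonant phoneme (phonemes so far: 1)
  't' -> consonant phoneme (phonemes so far: 2)
  't' -> consonant phoneme (phonemes so far: 3)
  'p' -> consonant phoneme (phonemes so far: 4)
  'l' -> consonant phoneme (phonemes so far: 5)
Total phonemes: 5

5


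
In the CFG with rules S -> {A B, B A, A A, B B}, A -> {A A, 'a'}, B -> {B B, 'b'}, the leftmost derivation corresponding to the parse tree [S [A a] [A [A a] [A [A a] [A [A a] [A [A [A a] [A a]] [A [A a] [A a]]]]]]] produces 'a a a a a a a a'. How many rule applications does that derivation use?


Every bracketed nonterminal node [X ...] in the tree is produced by exactly one rule application.
Reading the tree off as a leftmost derivation:
  Step 1: S  =>  A A   (applied S -> A A)
  Step 2: A A  =>  a A   (applied A -> a)
  Step 3: a A  =>  a A A   (applied A -> A A)
  Step 4: a A A  =>  a a A   (applied A -> a)
  Step 5: a a A  =>  a a A A   (applied A -> A A)
  Step 6: a a A A  =>  a a a A   (applied A -> a)
  Step 7: a a a A  =>  a a a A A   (applied A -> A A)
  Step 8: a a a A A  =>  a a a a A   (applied A -> a)
  Step 9: a a a a A  =>  a a a a A A   (applied A -> A A)
  Step 10: a a a a A A  =>  a a a a A A A   (applied A -> A A)
  Step 11: a a a a A A A  =>  a a a a a A A   (applied A -> a)
  Step 12: a a a a a A A  =>  a a a a a a A   (applied A -> a)
  Step 13: a a a a a a A  =>  a a a a a a A A   (applied A -> A A)
  Step 14: a a a a a a A A  =>  a a a a a a a A   (applied A -> a)
  Step 15: a a a a a a a A  =>  a a a a a a a a   (applied A -> a)
Final yield: a a a a a a a a
Total rewrite steps: 15

15


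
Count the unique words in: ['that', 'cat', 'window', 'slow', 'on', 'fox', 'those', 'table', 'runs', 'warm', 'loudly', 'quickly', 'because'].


Listing all tokens and tracking unique types:
  Token 1: 'that' -> NEW (unique so far: 1)
  Token 2: 'cat' -> NEW (unique so far: 2)
  Token 3: 'window' -> NEW (unique so far: 3)
  Token 4: 'slow' -> NEW (unique so far: 4)
  Token 5: 'on' -> NEW (unique so far: 5)
  Token 6: 'fox' -> NEW (unique so far: 6)
  Token 7: 'those' -> NEW (unique so far: 7)
  Token 8: 'table' -> NEW (unique so far: 8)
  Token 9: 'runs' -> NEW (unique so far: 9)
  Token 10: 'warm' -> NEW (unique so far: 10)
  Token 11: 'loudly' -> NEW (unique so far: 11)
  Token 12: 'quickly' -> NEW (unique so far: 12)
  Token 13: 'because' -> NEW (unique so far: 13)
Unique types: ('because', 'cat', 'fox', 'loudly', 'on', 'quickly', 'runs', 'slow', 'table', 'that', 'those', 'warm', 'window')
Vocabulary size: 13

13


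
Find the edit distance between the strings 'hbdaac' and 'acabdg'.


Building DP table for s1='hbdaac' (len 6) and s2='acabdg' (len 6):
       a  c  a  b  d  g
    0  1  2  3  4  5  6
  h 1  1  2  3  4  5  6
  b 2  2  2  3  3  4  5
  d 3  3  3  3  4  3  4
  a 4  3  4  3  4  4  4
  a 5  4  4  4  4  5  5
  c 6  5  4  5  5  5  6
Edit distance = dp[6][6] = 6

6


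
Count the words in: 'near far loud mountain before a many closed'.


Counting words by splitting on spaces:
  Word 1: 'near'
  Word 2: 'far'
  Word 3: 'loud'
  Word 4: 'mountain'
  Word 5: 'before'
  Word 6: 'a'
  Word 7: 'many'
  Word 8: 'closed'
Total words: 8

8


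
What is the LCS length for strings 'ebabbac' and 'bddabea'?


DP table for LCS of 'ebabbac' and 'bddabea':
       b  d  d  a  b  e  a
    0  0  0  0  0  0  0  0
  e 0  0  0  0  0  0  1  1
  b 0  1  1  1  1  1  1  1
  a 0  1  1  1  2  2  2  2
  b 0  1  1  1  2  3  3  3
  b 0  1  1  1  2  3  3  3
  a 0  1  1  1  2  3  3  4
  c 0  1  1  1  2  3  3  4
LCS: 'baba'
LCS length = 4

4


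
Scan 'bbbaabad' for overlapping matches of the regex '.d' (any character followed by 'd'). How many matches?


Pattern: .d means any character followed by 'd'.
Scanning 'bbbaabad' position-by-position:
  Pos 0: window 'bb' -> no
  Pos 1: window 'bb' -> no
  Pos 2: window 'ba' -> no
  Pos 3: window 'aa' -> no
  Pos 4: window 'ab' -> no
  Pos 5: window 'ba' -> no
  Pos 6: window 'ad' -> MATCH
  Pos 7: window 'd' -> no
Total matches: 1

1


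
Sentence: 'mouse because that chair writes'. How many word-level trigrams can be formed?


Word trigrams from [5] words:
  Trigram 1: (mouse because that)
  Trigram 2: (because that chair)
  Trigram 3: (that chair writes)
Total word trigrams: 5 - 2 = 3

3


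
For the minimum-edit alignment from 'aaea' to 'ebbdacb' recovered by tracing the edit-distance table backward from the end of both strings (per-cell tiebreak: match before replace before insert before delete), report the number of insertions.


Edit distance = 6. Backtracking from cell (4, 7) with preference match > replace > insert > delete,
then listing the resulting alignment 'aaea' -> 'ebbdacb' left to right:
  Step 1: insert 'e' [insertion #1]
  Step 2: insert 'b' [insertion #2]
  Step 3: insert 'b' [insertion #3]
  Step 4: replace a->d
  Step 5: keep 'a'
  Step 6: replace e->c
  Step 7: replace a->b
Total insertions: 3

3


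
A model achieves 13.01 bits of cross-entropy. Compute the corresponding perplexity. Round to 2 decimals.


Perplexity formula: PP = 2^H
H = 13.01
PP = 2^13.01
Decompose: 2^13.01 = 2^13 * 2^0.01
2^13 = 8192, 2^0.01 ~ 1.0069556
PP ~ 8192 * 1.0069556 = 8248.9802752
Rounded to 2 decimals: 8248.98

8248.98


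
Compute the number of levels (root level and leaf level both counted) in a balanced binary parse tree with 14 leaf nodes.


In a balanced binary tree with n leaves the deepest leaf is ceil(log2(n)) edges below the root,
so counting node levels inclusive of root and leaves gives ceil(log2(n)) + 1 levels.
log2(14) = 3.8074
ceil(3.8074) = 4
levels = 4 + 1 = 5

5


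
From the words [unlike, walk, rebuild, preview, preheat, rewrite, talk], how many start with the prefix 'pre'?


Checking each word for prefix 'pre':
  'unlike' -> no (count: 0)
  'walk' -> no (count: 0)
  'rebuild' -> no (count: 0)
  'preview' -> YES, starts with 'pre' (count: 1)
  'preheat' -> YES, starts with 'pre' (count: 2)
  'rewrite' -> no (count: 2)
  'talk' -> no (count: 2)
Total with prefix 'pre': 2

2


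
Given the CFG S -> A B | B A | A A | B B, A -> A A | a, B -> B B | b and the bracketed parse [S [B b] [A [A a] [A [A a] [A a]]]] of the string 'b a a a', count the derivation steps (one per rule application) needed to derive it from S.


Every bracketed nonterminal node [X ...] in the tree is produced by exactly one rule application.
Reading the tree off as a leftmost derivation:
  Step 1: S  =>  B A   (applied S -> B A)
  Step 2: B A  =>  b A   (applied B -> b)
  Step 3: b A  =>  b A A   (applied A -> A A)
  Step 4: b A A  =>  b a A   (applied A -> a)
  Step 5: b a A  =>  b a A A   (applied A -> A A)
  Step 6: b a A A  =>  b a a A   (applied A -> a)
  Step 7: b a a A  =>  b a a a   (applied A -> a)
Final yield: b a a a
Total rewrite steps: 7

7


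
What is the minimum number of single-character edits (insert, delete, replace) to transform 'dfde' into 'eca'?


Building DP table for s1='dfde' (len 4) and s2='eca' (len 3):
       e  c  a
    0  1  2  3
  d 1  1  2  3
  f 2  2  2  3
  d 3  3  3  3
  e 4  3  4  4
Edit distance = dp[4][3] = 4

4


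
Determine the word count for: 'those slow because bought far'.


Counting words by splitting on spaces:
  Word 1: 'those'
  Word 2: 'slow'
  Word 3: 'because'
  Word 4: 'bought'
  Word 5: 'far'
Total words: 5

5


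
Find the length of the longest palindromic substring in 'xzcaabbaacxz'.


Scanning 'xzcaabbaacxz' for palindromic substrings.
Substring at positions 2-9: 'caabbaac'.
Check: reverse('caabbaac') = 'caabbaac' -> palindrome confirmed.
Neighbouring characters ('z' / 'x') break symmetry, so it cannot extend further.
No longer palindromic substring exists; longest length = 8

8


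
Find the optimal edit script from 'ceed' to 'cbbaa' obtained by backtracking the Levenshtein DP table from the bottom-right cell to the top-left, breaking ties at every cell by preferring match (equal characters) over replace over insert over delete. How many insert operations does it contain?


Edit distance = 4. Backtracking from cell (4, 5) with preference match > replace > insert > delete,
then listing the resulting alignment 'ceed' -> 'cbbaa' left to right:
  Step 1: keep 'c'
  Step 2: insert 'b' [insertion #1]
  Step 3: replace e->b
  Step 4: replace e->a
  Step 5: replace d->a
Total insertions: 1

1


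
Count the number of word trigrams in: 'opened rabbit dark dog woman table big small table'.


Word trigrams from [9] words:
  Trigram 1: (opened rabbit dark)
  Trigram 2: (rabbit dark dog)
  Trigram 3: (dark dog woman)
  Trigram 4: (dog woman table)
  Trigram 5: (woman table big)
  Trigram 6: (table big small)
  Trigram 7: (big small table)
Total word trigrams: 9 - 2 = 7

7


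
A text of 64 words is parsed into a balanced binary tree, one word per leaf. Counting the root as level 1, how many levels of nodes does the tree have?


In a balanced binary tree with n leaves the deepest leaf is ceil(log2(n)) edges below the root,
so counting node levels inclusive of root and leaves gives ceil(log2(n)) + 1 levels.
log2(64) = 6.0000
ceil(6.0000) = 6
levels = 6 + 1 = 7

7


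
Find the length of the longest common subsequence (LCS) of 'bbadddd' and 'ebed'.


DP table for LCS of 'bbadddd' and 'ebed':
       e  b  e  d
    0  0  0  0  0
  b 0  0  1  1  1
  b 0  0  1  1  1
  a 0  0  1  1  1
  d 0  0  1  1  2
  d 0  0  1  1  2
  d 0  0  1  1  2
  d 0  0  1  1  2
LCS: 'bd'
LCS length = 2

2


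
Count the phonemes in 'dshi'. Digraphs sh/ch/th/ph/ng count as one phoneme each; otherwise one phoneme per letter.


Parsing 'dshi' greedily, digraphs first:
  'd' -> consonant phoneme (phonemes so far: 1)
  'sh' -> digraph (1 consonant phoneme) (phonemes so far: 2)
  'i' -> vowel phoneme (phonemes so far: 3)
Total phonemes: 3

3


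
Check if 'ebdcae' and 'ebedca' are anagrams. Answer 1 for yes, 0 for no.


Sort characters of 'ebdcae': 'abcdee'
Sort characters of 'ebedca': 'abcdee'
Sorted forms match -> they ARE anagrams
Result: 1

1


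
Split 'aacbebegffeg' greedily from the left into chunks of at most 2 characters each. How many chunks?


'aacbebegffeg' has 12 characters.
Chunking with max size 2:
  Chunk 1: 'aa' (positions 0-1)
  Chunk 2: 'cb' (positions 2-3)
  Chunk 3: 'eb' (positions 4-5)
  Chunk 4: 'eg' (positions 6-7)
  Chunk 5: 'ff' (positions 8-9)
  Chunk 6: 'eg' (positions 10-11)
Total chunks: ceil(12 / 2) = 6

6


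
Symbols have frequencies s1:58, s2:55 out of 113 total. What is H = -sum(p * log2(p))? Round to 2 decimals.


Computing entropy H = -sum(p_i * log2(p_i)):
  s1: p = 58/113 = 0.5133, -p*log2(p) = 0.4939
  s2: p = 55/113 = 0.4867, -p*log2(p) = 0.5056
H = sum of terms = 0.9995
Rounded to 2 decimals: 1.00

1.00


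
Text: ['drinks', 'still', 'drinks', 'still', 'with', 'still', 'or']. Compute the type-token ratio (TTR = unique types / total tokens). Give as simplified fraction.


Tokens: 7
Unique types: ('drinks', 'or', 'still', 'with') = 4
TTR = 4/7
Already in lowest terms.

4/7


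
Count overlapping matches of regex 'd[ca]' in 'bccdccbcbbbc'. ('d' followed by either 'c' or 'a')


Pattern: d[ca] means 'd' followed by either 'c' or 'a'.
Scanning 'bccdccbcbbbc' position-by-position:
  Pos 0: window 'bc' -> no
  Pos 1: window 'cc' -> no
  Pos 2: window 'cd' -> no
  Pos 3: window 'dc' -> MATCH
  Pos 4: window 'cc' -> no
  Pos 5: window 'cb' -> no
  Pos 6: window 'bc' -> no
  Pos 7: window 'cb' -> no
  Pos 8: window 'bb' -> no
  Pos 9: window 'bb' -> no
  Pos 10: window 'bc' -> no
  Pos 11: window 'c' -> no
Total matches: 1

1


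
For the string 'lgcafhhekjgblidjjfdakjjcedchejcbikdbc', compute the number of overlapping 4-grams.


String 'lgcafhhekjgblidjjfdakjjcedchejcbikdbc' has length L = 37.
Number of overlapping n-grams = L - n + 1
Substituting: 37 - 4 + 1 = 34

34


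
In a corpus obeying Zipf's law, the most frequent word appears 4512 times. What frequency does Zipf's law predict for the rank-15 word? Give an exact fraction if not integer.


Zipf's law: freq(rank) = f1 / rank
f1 = 4512, rank = 15
freq = 4512 / 15
GCD(4512, 15) = 3
Simplified: 1504/5

1504/5


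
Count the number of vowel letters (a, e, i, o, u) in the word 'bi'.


Scanning each character of 'bi':
  Position 1: 'b' -> consonant (running count: 0)
  Position 2: 'i' -> vowel (running count: 1)
Total vowels: 1

1


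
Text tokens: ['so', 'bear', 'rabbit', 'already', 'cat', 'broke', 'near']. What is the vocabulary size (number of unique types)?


Listing all tokens and tracking unique types:
  Token 1: 'so' -> NEW (unique so far: 1)
  Token 2: 'bear' -> NEW (unique so far: 2)
  Token 3: 'rabbit' -> NEW (unique so far: 3)
  Token 4: 'already' -> NEW (unique so far: 4)
  Token 5: 'cat' -> NEW (unique so far: 5)
  Token 6: 'broke' -> NEW (unique so far: 6)
  Token 7: 'near' -> NEW (unique so far: 7)
Unique types: ('already', 'bear', 'broke', 'cat', 'near', 'rabbit', 'so')
Vocabulary size: 7

7


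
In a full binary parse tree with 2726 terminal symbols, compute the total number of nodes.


Leaf nodes (terminals): 2726
Internal nodes = n - 1 = 2726 - 1 = 2725
Total = leaves + internal = 2726 + 2725 = 5451

5451


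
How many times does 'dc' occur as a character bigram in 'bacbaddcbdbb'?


Scanning 'bacbaddcbdbb' for bigram 'dc':
  Position 0: 'ba' -> no
  Position 1: 'ac' -> no
  Position 2: 'cb' -> no
  Position 3: 'ba' -> no
  Position 4: 'ad' -> no
  Position 5: 'dd' -> no
  Position 6: 'dc' -> MATCH
  Position 7: 'cb' -> no
  Position 8: 'bd' -> no
  Position 9: 'db' -> no
  Position 10: 'bb' -> no
Total matches: 1

1


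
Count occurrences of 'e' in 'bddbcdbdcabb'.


Scanning 'bddbcdbdcabb' for 'e':
  No matches found.
Total occurrences of 'e': 0

0


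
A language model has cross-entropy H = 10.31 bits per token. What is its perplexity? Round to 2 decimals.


Perplexity formula: PP = 2^H
H = 10.31
PP = 2^10.31
Decompose: 2^10.31 = 2^10 * 2^0.31
2^10 = 1024, 2^0.31 ~ 1.2397077
PP ~ 1024 * 1.2397077 = 1269.4606848
Rounded to 2 decimals: 1269.46

1269.46


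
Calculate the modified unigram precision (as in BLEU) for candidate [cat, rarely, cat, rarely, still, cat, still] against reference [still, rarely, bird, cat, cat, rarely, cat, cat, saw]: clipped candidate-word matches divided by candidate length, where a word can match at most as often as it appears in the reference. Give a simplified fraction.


Reference word counts: {'bird': 1, 'cat': 4, 'rarely': 2, 'saw': 1, 'still': 1}
Checking each candidate word (with clipping):
  'cat' -> in reference (ref count 4, used 1/4) -> match (matches: 1)
  'rarely' -> in reference (ref count 2, used 1/2) -> match (matches: 2)
  'cat' -> in reference (ref count 4, used 2/4) -> match (matches: 3)
  'rarely' -> in reference (ref count 2, used 2/2) -> match (matches: 4)
  'still' -> in reference (ref count 1, used 1/1) -> match (matches: 5)
  'cat' -> in reference (ref count 4, used 3/4) -> match (matches: 6)
  'still' -> ref count 1 already used up (1/1) -> clipped, no match (matches: 6)
Clipped matches: 6, Candidate length: 7
Precision = 6/7

6/7


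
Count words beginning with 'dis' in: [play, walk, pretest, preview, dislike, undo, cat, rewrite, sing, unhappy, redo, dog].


Checking each word for prefix 'dis':
  'play' -> no (count: 0)
  'walk' -> no (count: 0)
  'pretest' -> no (count: 0)
  'preview' -> no (count: 0)
  'dislike' -> YES, starts with 'dis' (count: 1)
  'undo' -> no (count: 1)
  'cat' -> no (count: 1)
  'rewrite' -> no (count: 1)
  'sing' -> no (count: 1)
  'unhappy' -> no (count: 1)
  'redo' -> no (count: 1)
  'dog' -> no (count: 1)
Total with prefix 'dis': 1

1


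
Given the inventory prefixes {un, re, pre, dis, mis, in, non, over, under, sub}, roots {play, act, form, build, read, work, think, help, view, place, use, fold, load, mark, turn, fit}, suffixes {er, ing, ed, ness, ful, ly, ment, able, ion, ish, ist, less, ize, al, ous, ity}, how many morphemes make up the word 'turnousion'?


Segmenting 'turnousion' against the inventory:
  'turn' -> root (morpheme 1)
  'ous' -> suffix (morpheme 2)
  'ion' -> suffix (morpheme 3)
Total morphemes: 3

3


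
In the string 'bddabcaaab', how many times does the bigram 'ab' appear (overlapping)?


Scanning 'bddabcaaab' for bigram 'ab':
  Position 0: 'bd' -> no
  Position 1: 'dd' -> no
  Position 2: 'da' -> no
  Position 3: 'ab' -> MATCH
  Position 4: 'bc' -> no
  Position 5: 'ca' -> no
  Position 6: 'aa' -> no
  Position 7: 'aa' -> no
  Position 8: 'ab' -> MATCH
Total matches: 2

2


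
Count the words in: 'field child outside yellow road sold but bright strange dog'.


Counting words by splitting on spaces:
  Word 1: 'field'
  Word 2: 'child'
  Word 3: 'outside'
  Word 4: 'yellow'
  Word 5: 'road'
  Word 6: 'sold'
  Word 7: 'but'
  Word 8: 'bright'
  Word 9: 'strange'
  Word 10: 'dog'
Total words: 10

10


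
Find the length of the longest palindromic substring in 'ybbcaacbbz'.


Scanning 'ybbcaacbbz' for palindromic substrings.
Substring at positions 1-8: 'bbcaacbb'.
Check: reverse('bbcaacbb') = 'bbcaacbb' -> palindrome confirmed.
Neighbouring characters ('y' / 'z') break symmetry, so it cannot extend further.
No longer palindromic substring exists; longest length = 8

8


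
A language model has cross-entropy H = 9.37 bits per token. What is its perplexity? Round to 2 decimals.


Perplexity formula: PP = 2^H
H = 9.37
PP = 2^9.37
Decompose: 2^9.37 = 2^9 * 2^0.37
2^9 = 512, 2^0.37 ~ 1.2923528
PP ~ 512 * 1.2923528 = 661.6846336
Rounded to 2 decimals: 661.68

661.68


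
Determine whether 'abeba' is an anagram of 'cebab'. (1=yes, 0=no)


Sort characters of 'abeba': 'aabbe'
Sort characters of 'cebab': 'abbce'
Sorted forms differ -> they are NOT anagrams
Result: 0

0


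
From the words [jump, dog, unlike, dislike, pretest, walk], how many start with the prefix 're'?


Checking each word for prefix 're':
  'jump' -> no (count: 0)
  'dog' -> no (count: 0)
  'unlike' -> no (count: 0)
  'dislike' -> no (count: 0)
  'pretest' -> no (count: 0)
  'walk' -> no (count: 0)
Total with prefix 're': 0

0


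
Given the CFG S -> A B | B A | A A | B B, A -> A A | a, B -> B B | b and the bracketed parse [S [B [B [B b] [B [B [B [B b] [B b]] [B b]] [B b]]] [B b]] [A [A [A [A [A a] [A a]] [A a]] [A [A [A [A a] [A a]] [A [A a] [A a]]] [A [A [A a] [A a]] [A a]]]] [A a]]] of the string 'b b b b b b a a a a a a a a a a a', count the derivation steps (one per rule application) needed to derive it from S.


Every bracketed nonterminal node [X ...] in the tree is produced by exactly one rule application.
Reading the tree off as a leftmost derivation:
  Step 1: S  =>  B A   (applied S -> B A)
  Step 2: B A  =>  B B A   (applied B -> B B)
  Step 3: B B A  =>  B B B A   (applied B -> B B)
  Step 4: B B B A  =>  b B B A   (applied B -> b)
  Step 5: b B B A  =>  b B B B A   (applied B -> B B)
  Step 6: b B B B A  =>  b B B B B A   (applied B -> B B)
  Step 7: b B B B B A  =>  b B B B B B A   (applied B -> B B)
  Step 8: b B B B B B A  =>  b b B B B B A   (applied B -> b)
  Step 9: b b B B B B A  =>  b b b B B B A   (applied B -> b)
  Step 10: b b b B B B A  =>  b b b b B B A   (applied B -> b)
  Step 11: b b b b B B A  =>  b b b b b B A   (applied B -> b)
  Step 12: b b b b b B A  =>  b b b b b b A   (applied B -> b)
  Step 13: b b b b b b A  =>  b b b b b b A A   (applied A -> A A)
  Step 14: b b b b b b A A  =>  b b b b b b A A A   (applied A -> A A)
  Step 15: b b b b b b A A A  =>  b b b b b b A A A A   (applied A -> A A)
  Step 16: b b b b b b A A A A  =>  b b b b b b A A A A A   (applied A -> A A)
  Step 17: b b b b b b A A A A A  =>  b b b b b b a A A A A   (applied A -> a)
  Step 18: b b b b b b a A A A A  =>  b b b b b b a a A A A   (applied A -> a)
  Step 19: b b b b b b a a A A A  =>  b b b b b b a a a A A   (applied A -> a)
  Step 20: b b b b b b a a a A A  =>  b b b b b b a a a A A A   (applied A -> A A)
  Step 21: b b b b b b a a a A A A  =>  b b b b b b a a a A A A A   (applied A -> A A)
  Step 22: b b b b b b a a a A A A A  =>  b b b b b b a a a A A A A A   (applied A -> A A)
  Step 23: b b b b b b a a a A A A A A  =>  b b b b b b a a a a A A A A   (applied A -> a)
  Step 24: b b b b b b a a a a A A A A  =>  b b b b b b a a a a a A A A   (applied A -> a)
  Step 25: b b b b b b a a a a a A A A  =>  b b b b b b a a a a a A A A A   (applied A -> A A)
  Step 26: b b b b b b a a a a a A A A A  =>  b b b b b b a a a a a a A A A   (applied A -> a)
  Step 27: b b b b b b a a a a a a A A A  =>  b b b b b b a a a a a a a A A   (applied A -> a)
  Step 28: b b b b b b a a a a a a a A A  =>  b b b b b b a a a a a a a A A A   (applied A -> A A)
  Step 29: b b b b b b a a a a a a a A A A  =>  b b b b b b a a a a a a a A A A A   (applied A -> A A)
  Step 30: b b b b b b a a a a a a a A A A A  =>  b b b b b b a a a a a a a a A A A   (applied A -> a)
  Step 31: b b b b b b a a a a a a a a A A A  =>  b b b b b b a a a a a a a a a A A   (applied A -> a)
  Step 32: b b b b b b a a a a a a a a a A A  =>  b b b b b b a a a a a a a a a a A   (applied A -> a)
  Step 33: b b b b b b a a a a a a a a a a A  =>  b b b b b b a a a a a a a a a a a   (applied A -> a)
Final yield: b b b b b b a a a a a a a a a a a
Total rewrite steps: 33

33


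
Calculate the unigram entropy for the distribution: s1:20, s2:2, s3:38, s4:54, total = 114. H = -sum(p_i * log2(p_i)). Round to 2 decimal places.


Computing entropy H = -sum(p_i * log2(p_i)):
  s1: p = 20/114 = 0.1754, -p*log2(p) = 0.4405
  s2: p = 2/114 = 0.0175, -p*log2(p) = 0.1023
  s3: p = 38/114 = 0.3333, -p*log2(p) = 0.5283
  s4: p = 54/114 = 0.4737, -p*log2(p) = 0.5106
H = sum of terms = 1.5817
Rounded to 2 decimals: 1.58

1.58


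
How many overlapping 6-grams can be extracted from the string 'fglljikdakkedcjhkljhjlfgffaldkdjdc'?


String 'fglljikdakkedcjhkljhjlfgffaldkdjdc' has length L = 34.
Number of overlapping n-grams = L - n + 1
Substituting: 34 - 6 + 1 = 29

29


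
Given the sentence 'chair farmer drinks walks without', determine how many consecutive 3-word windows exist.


Word trigrams from [5] words:
  Trigram 1: (chair farmer drinks)
  Trigram 2: (farmer drinks walks)
  Trigram 3: (drinks walks without)
Total word trigrams: 5 - 2 = 3

3


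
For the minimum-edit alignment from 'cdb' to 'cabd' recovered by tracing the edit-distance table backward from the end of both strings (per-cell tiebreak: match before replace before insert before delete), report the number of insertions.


Edit distance = 2. Backtracking from cell (3, 4) with preference match > replace > insert > delete,
then listing the resulting alignment 'cdb' -> 'cabd' left to right:
  Step 1: keep 'c'
  Step 2: replace d->a
  Step 3: keep 'b'
  Step 4: insert 'd' [insertion #1]
Total insertions: 1

1


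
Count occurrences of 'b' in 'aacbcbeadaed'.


Scanning 'aacbcbeadaed' for 'b':
  Position 3: 'b' -> MATCH (count: 1)
  Position 5: 'b' -> MATCH (count: 2)
Total occurrences of 'b': 2

2


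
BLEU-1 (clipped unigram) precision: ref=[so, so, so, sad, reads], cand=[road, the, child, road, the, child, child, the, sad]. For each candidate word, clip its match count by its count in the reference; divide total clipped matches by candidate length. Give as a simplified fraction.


Reference word counts: {'reads': 1, 'sad': 1, 'so': 3}
Checking each candidate word (with clipping):
  'road' -> not in reference -> no match (matches: 0)
  'the' -> not in reference -> no match (matches: 0)
  'child' -> not in reference -> no match (matches: 0)
  'road' -> not in reference -> no match (matches: 0)
  'the' -> not in reference -> no match (matches: 0)
  'child' -> not in reference -> no match (matches: 0)
  'child' -> not in reference -> no match (matches: 0)
  'the' -> not in reference -> no match (matches: 0)
  'sad' -> in reference (ref count 1, used 1/1) -> match (matches: 1)
Clipped matches: 1, Candidate length: 9
Precision = 1/9

1/9


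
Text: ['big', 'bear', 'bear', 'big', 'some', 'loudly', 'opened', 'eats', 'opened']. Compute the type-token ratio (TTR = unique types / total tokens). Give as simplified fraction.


Tokens: 9
Unique types: ('bear', 'big', 'eats', 'loudly', 'opened', 'some') = 6
TTR = 6/9
Simplify: divide both by 3 -> 2/3
TTR = 2/3

2/3


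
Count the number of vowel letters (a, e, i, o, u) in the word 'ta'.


Scanning each character of 'ta':
  Position 1: 't' -> consonant (running count: 0)
  Position 2: 'a' -> vowel (running count: 1)
Total vowels: 1

1


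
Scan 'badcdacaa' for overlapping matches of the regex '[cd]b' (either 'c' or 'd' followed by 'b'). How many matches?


Pattern: [cd]b means either 'c' or 'd' followed by 'b'.
Scanning 'badcdacaa' position-by-position:
  Pos 0: window 'ba' -> no
  Pos 1: window 'ad' -> no
  Pos 2: window 'dc' -> no
  Pos 3: window 'cd' -> no
  Pos 4: window 'da' -> no
  Pos 5: window 'ac' -> no
  Pos 6: window 'ca' -> no
  Pos 7: window 'aa' -> no
  Pos 8: window 'a' -> no
Total matches: 0

0


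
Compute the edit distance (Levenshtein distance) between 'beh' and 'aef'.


Building DP table for s1='beh' (len 3) and s2='aef' (len 3):
       a  e  f
    0  1  2  3
  b 1  1  2  3
  e 2  2  1  2
  h 3  3  2  2
Edit distance = dp[3][3] = 2

2


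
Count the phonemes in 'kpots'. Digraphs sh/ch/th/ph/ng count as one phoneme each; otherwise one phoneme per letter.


Parsing 'kpots' greedily, digraphs first:
  'k' -> consonant phoneme (phonemes so far: 1)
  'p' -> consonant phoneme (phonemes so far: 2)
  'o' -> vowel phoneme (phonemes so far: 3)
  't' -> consonant phoneme (phonemes so far: 4)
  's' -> consonant phoneme (phonemes so far: 5)
Total phonemes: 5

5


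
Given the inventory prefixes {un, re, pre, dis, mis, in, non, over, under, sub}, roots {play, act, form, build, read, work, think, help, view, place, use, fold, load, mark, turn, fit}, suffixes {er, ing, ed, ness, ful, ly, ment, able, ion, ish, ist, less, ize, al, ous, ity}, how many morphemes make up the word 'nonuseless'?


Segmenting 'nonuseless' against the inventory:
  'non' -> prefix (morpheme 1)
  'use' -> root (morpheme 2)
  'less' -> suffix (morpheme 3)
Total morphemes: 3

3


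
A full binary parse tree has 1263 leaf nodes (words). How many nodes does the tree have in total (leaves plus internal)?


Leaf nodes (terminals): 1263
Internal nodes = n - 1 = 1263 - 1 = 1262
Total = leaves + internal = 1263 + 1262 = 2525

2525


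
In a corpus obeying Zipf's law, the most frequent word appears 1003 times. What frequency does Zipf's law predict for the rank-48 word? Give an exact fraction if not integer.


Zipf's law: freq(rank) = f1 / rank
f1 = 1003, rank = 48
freq = 1003 / 48
GCD(1003, 48) = 1
Simplified: 1003/48

1003/48


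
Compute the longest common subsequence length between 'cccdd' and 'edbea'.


DP table for LCS of 'cccdd' and 'edbea':
       e  d  b  e  a
    0  0  0  0  0  0
  c 0  0  0  0  0  0
  c 0  0  0  0  0  0
  c 0  0  0  0  0  0
  d 0  0  1  1  1  1
  d 0  0  1  1  1  1
LCS: 'd'
LCS length = 1

1


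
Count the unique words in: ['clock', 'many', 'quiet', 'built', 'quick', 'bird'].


Listing all tokens and tracking unique types:
  Token 1: 'clock' -> NEW (unique so far: 1)
  Token 2: 'many' -> NEW (unique so far: 2)
  Token 3: 'quiet' -> NEW (unique so far: 3)
  Token 4: 'built' -> NEW (unique so far: 4)
  Token 5: 'quick' -> NEW (unique so far: 5)
  Token 6: 'bird' -> NEW (unique so far: 6)
Unique types: ('bird', 'built', 'clock', 'many', 'quick', 'quiet')
Vocabulary size: 6

6


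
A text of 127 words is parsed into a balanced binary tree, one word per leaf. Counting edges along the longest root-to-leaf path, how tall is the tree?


In a balanced binary tree with n leaves the deepest leaf is ceil(log2(n)) edges below the root.
log2(127) = 6.9887
ceil(6.9887) = 7
height (edges) = 7

7


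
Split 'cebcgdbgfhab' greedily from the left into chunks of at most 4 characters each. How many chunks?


'cebcgdbgfhab' has 12 characters.
Chunking with max size 4:
  Chunk 1: 'cebc' (positions 0-3)
  Chunk 2: 'gdbg' (positions 4-7)
  Chunk 3: 'fhab' (positions 8-11)
Total chunks: ceil(12 / 4) = 3

3


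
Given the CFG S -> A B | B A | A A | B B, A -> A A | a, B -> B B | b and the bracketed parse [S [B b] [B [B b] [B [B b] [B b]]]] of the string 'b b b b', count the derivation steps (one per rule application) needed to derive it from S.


Every bracketed nonterminal node [X ...] in the tree is produced by exactly one rule application.
Reading the tree off as a leftmost derivation:
  Step 1: S  =>  B B   (applied S -> B B)
  Step 2: B B  =>  b B   (applied B -> b)
  Step 3: b B  =>  b B B   (applied B -> B B)
  Step 4: b B B  =>  b b B   (applied B -> b)
  Step 5: b b B  =>  b b B B   (applied B -> B B)
  Step 6: b b B B  =>  b b b B   (applied B -> b)
  Step 7: b b b B  =>  b b b b   (applied B -> b)
Final yield: b b b b
Total rewrite steps: 7

7


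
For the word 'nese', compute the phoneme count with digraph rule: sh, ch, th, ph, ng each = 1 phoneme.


Parsing 'nese' greedily, digraphs first:
  'n' -> consonant phoneme (phonemes so far: 1)
  'e' -> vowel phoneme (phonemes so far: 2)
  's' -> consonant phoneme (phonemes so far: 3)
  'e' -> vowel phoneme (phonemes so far: 4)
Total phonemes: 4

4


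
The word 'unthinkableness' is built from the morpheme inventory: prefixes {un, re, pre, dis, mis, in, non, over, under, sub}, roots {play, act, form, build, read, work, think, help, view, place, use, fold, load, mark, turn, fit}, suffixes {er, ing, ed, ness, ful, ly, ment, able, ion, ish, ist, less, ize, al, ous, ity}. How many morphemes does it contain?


Segmenting 'unthinkableness' against the inventory:
  'un' -> prefix (morpheme 1)
  'think' -> root (morpheme 2)
  'able' -> suffix (morpheme 3)
  'ness' -> suffix (morpheme 4)
Total morphemes: 4

4


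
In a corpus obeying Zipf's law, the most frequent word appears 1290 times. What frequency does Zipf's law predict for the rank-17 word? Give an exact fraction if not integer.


Zipf's law: freq(rank) = f1 / rank
f1 = 1290, rank = 17
freq = 1290 / 17
GCD(1290, 17) = 1
Simplified: 1290/17

1290/17


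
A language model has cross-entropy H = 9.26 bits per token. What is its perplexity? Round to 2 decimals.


Perplexity formula: PP = 2^H
H = 9.26
PP = 2^9.26
Decompose: 2^9.26 = 2^9 * 2^0.26
2^9 = 512, 2^0.26 ~ 1.1974787
PP ~ 512 * 1.1974787 = 613.1090944
Rounded to 2 decimals: 613.11

613.11


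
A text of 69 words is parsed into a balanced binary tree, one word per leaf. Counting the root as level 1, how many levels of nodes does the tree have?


In a balanced binary tree with n leaves the deepest leaf is ceil(log2(n)) edges below the root,
so counting node levels inclusive of root and leaves gives ceil(log2(n)) + 1 levels.
log2(69) = 6.1085
ceil(6.1085) = 7
levels = 7 + 1 = 8

8


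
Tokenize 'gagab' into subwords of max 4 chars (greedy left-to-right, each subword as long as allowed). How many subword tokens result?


'gagab' has 5 characters.
Chunking with max size 4:
  Chunk 1: 'gaga' (positions 0-3)
  Chunk 2: 'b' (positions 4-4)
Total chunks: ceil(5 / 4) = 2

2


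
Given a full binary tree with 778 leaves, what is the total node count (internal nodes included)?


Leaf nodes (terminals): 778
Internal nodes = n - 1 = 778 - 1 = 777
Total = leaves + internal = 778 + 777 = 1555

1555


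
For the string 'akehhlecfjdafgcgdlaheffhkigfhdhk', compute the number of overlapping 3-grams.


String 'akehhlecfjdafgcgdlaheffhkigfhdhk' has length L = 32.
Number of overlapping n-grams = L - n + 1
Substituting: 32 - 3 + 1 = 30

30


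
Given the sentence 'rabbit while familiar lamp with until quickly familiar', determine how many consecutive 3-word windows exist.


Word trigrams from [8] words:
  Trigram 1: (rabbit while familiar)
  Trigram 2: (while familiar lamp)
  Trigram 3: (familiar lamp with)
  Trigram 4: (lamp with until)
  Trigram 5: (with until quickly)
  Trigram 6: (until quickly familiar)
Total word trigrams: 8 - 2 = 6

6


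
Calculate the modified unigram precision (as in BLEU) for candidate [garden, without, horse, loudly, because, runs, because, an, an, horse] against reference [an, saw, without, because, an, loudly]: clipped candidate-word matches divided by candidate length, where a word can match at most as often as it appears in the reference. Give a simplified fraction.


Reference word counts: {'an': 2, 'because': 1, 'loudly': 1, 'saw': 1, 'without': 1}
Checking each candidate word (with clipping):
  'garden' -> not in reference -> no match (matches: 0)
  'without' -> in reference (ref count 1, used 1/1) -> match (matches: 1)
  'horse' -> not in reference -> no match (matches: 1)
  'loudly' -> in reference (ref count 1, used 1/1) -> match (matches: 2)
  'because' -> in reference (ref count 1, used 1/1) -> match (matches: 3)
  'runs' -> not in reference -> no match (matches: 3)
  'because' -> ref count 1 already used up (1/1) -> clipped, no match (matches: 3)
  'an' -> in reference (ref count 2, used 1/2) -> match (matches: 4)
  'an' -> in reference (ref count 2, used 2/2) -> match (matches: 5)
  'horse' -> not in reference -> no match (matches: 5)
Clipped matches: 5, Candidate length: 10
Precision = 5/10 = 1/2

1/2


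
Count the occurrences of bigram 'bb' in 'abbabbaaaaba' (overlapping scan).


Scanning 'abbabbaaaaba' for bigram 'bb':
  Position 0: 'ab' -> no
  Position 1: 'bb' -> MATCH
  Position 2: 'ba' -> no
  Position 3: 'ab' -> no
  Position 4: 'bb' -> MATCH
  Position 5: 'ba' -> no
  Position 6: 'aa' -> no
  Position 7: 'aa' -> no
  Position 8: 'aa' -> no
  Position 9: 'ab' -> no
  Position 10: 'ba' -> no
Total matches: 2

2


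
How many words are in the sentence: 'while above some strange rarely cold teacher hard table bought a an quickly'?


Counting words by splitting on spaces:
  Word 1: 'while'
  Word 2: 'above'
  Word 3: 'some'
  Word 4: 'strange'
  Word 5: 'rarely'
  Word 6: 'cold'
  Word 7: 'teacher'
  Word 8: 'hard'
  Word 9: 'table'
  Word 10: 'bought'
  Word 11: 'a'
  Word 12: 'an'
  Word 13: 'quickly'
Total words: 13

13


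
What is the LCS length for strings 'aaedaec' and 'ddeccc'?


DP table for LCS of 'aaedaec' and 'ddeccc':
       d  d  e  c  c  c
    0  0  0  0  0  0  0
  a 0  0  0  0  0  0  0
  a 0  0  0  0  0  0  0
  e 0  0  0  1  1  1  1
  d 0  1  1  1  1  1  1
  a 0  1  1  1  1  1  1
  e 0  1  1  2  2  2  2
  c 0  1  1  2  3  3  3
LCS: 'dec'
LCS length = 3

3


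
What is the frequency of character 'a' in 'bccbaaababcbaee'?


Scanning 'bccbaaababcbaee' for 'a':
  Position 4: 'a' -> MATCH (count: 1)
  Position 5: 'a' -> MATCH (count: 2)
  Position 6: 'a' -> MATCH (count: 3)
  Position 8: 'a' -> MATCH (count: 4)
  Position 12: 'a' -> MATCH (count: 5)
Total occurrences of 'a': 5

5


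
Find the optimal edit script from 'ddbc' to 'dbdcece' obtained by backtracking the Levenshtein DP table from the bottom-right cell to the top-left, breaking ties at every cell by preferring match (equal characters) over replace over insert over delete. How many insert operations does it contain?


Edit distance = 4. Backtracking from cell (4, 7) with preference match > replace > insert > delete,
then listing the resulting alignment 'ddbc' -> 'dbdcece' left to right:
  Step 1: keep 'd'
  Step 2: insert 'b' [insertion #1]
  Step 3: keep 'd'
  Step 4: insert 'c' [insertion #2]
  Step 5: replace b->e
  Step 6: keep 'c'
  Step 7: insert 'e' [insertion #3]
Total insertions: 3

3


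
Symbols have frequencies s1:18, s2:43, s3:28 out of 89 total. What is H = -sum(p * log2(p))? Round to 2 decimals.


Computing entropy H = -sum(p_i * log2(p_i)):
  s1: p = 18/89 = 0.2022, -p*log2(p) = 0.4663
  s2: p = 43/89 = 0.4831, -p*log2(p) = 0.5070
  s3: p = 28/89 = 0.3146, -p*log2(p) = 0.5249
H = sum of terms = 1.4982
Rounded to 2 decimals: 1.50

1.50


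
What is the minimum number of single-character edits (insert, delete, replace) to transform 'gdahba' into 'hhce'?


Building DP table for s1='gdahba' (len 6) and s2='hhce' (len 4):
       h  h  c  e
    0  1  2  3  4
  g 1  1  2  3  4
  d 2  2  2  3  4
  a 3  3  3  3  4
  h 4  3  3  4  4
  b 5  4  4  4  5
  a 6  5  5  5  5
Edit distance = dp[6][4] = 5

5


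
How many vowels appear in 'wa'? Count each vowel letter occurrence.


Scanning each character of 'wa':
  Position 1: 'w' -> consonant (running count: 0)
  Position 2: 'a' -> vowel (running count: 1)
Total vowels: 1

1


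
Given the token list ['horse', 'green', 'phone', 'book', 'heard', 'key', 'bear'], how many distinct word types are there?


Listing all tokens and tracking unique types:
  Token 1: 'horse' -> NEW (unique so far: 1)
  Token 2: 'green' -> NEW (unique so far: 2)
  Token 3: 'phone' -> NEW (unique so far: 3)
  Token 4: 'book' -> NEW (unique so far: 4)
  Token 5: 'heard' -> NEW (unique so far: 5)
  Token 6: 'key' -> NEW (unique so far: 6)
  Token 7: 'bear' -> NEW (unique so far: 7)
Unique types: ('bear', 'book', 'green', 'heard', 'horse', 'key', 'phone')
Vocabulary size: 7

7


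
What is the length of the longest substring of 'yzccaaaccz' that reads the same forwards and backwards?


Scanning 'yzccaaaccz' for palindromic substrings.
Substring at positions 1-9: 'zccaaaccz'.
Check: reverse('zccaaaccz') = 'zccaaaccz' -> palindrome confirmed.
Neighbouring characters ('y' / '-') break symmetry, so it cannot extend further.
No longer palindromic substring exists; longest length = 9

9


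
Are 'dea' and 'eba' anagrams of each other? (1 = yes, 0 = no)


Sort characters of 'dea': 'ade'
Sort characters of 'eba': 'abe'
Sorted forms differ -> they are NOT anagrams
Result: 0

0


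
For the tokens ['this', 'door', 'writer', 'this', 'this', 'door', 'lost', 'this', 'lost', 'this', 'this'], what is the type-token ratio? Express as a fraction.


Tokens: 11
Unique types: ('door', 'lost', 'this', 'writer') = 4
TTR = 4/11
Already in lowest terms.

4/11


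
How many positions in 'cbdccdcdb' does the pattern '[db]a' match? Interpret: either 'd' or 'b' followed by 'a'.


Pattern: [db]a means either 'd' or 'b' followed by 'a'.
Scanning 'cbdccdcdb' position-by-position:
  Pos 0: window 'cb' -> no
  Pos 1: window 'bd' -> no
  Pos 2: window 'dc' -> no
  Pos 3: window 'cc' -> no
  Pos 4: window 'cd' -> no
  Pos 5: window 'dc' -> no
  Pos 6: window 'cd' -> no
  Pos 7: window 'db' -> no
  Pos 8: window 'b' -> no
Total matches: 0

0


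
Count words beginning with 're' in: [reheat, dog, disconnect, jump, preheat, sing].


Checking each word for prefix 're':
  'reheat' -> YES, starts with 're' (count: 1)
  'dog' -> no (count: 1)
  'disconnect' -> no (count: 1)
  'jump' -> no (count: 1)
  'preheat' -> no (count: 1)
  'sing' -> no (count: 1)
Total with prefix 're': 1

1


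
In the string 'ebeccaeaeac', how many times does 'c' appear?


Scanning 'ebeccaeaeac' for 'c':
  Position 3: 'c' -> MATCH (count: 1)
  Position 4: 'c' -> MATCH (count: 2)
  Position 10: 'c' -> MATCH (count: 3)
Total occurrences of 'c': 3

3


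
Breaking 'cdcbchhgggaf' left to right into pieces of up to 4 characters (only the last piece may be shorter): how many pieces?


'cdcbchhgggaf' has 12 characters.
Chunking with max size 4:
  Chunk 1: 'cdcb' (positions 0-3)
  Chunk 2: 'chhg' (positions 4-7)
  Chunk 3: 'ggaf' (positions 8-11)
Total chunks: ceil(12 / 4) = 3

3


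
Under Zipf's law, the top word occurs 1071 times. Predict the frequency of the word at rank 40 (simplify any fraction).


Zipf's law: freq(rank) = f1 / rank
f1 = 1071, rank = 40
freq = 1071 / 40
GCD(1071, 40) = 1
Simplified: 1071/40

1071/40
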